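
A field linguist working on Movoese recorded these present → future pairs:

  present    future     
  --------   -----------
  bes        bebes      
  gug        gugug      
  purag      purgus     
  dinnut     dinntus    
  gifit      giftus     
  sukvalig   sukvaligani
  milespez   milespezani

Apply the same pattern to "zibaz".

gug and purag both end in -g yet inflect differently (gugug, purgus), so the final letter is not what conditions the rule; the number of vowels is.
"zibaz" has 2 vowels. The stems with 2 vowels (purag → purgus, dinnut → dinntus, gifit → giftus) delete the last vowel and add -us.
The other patterns: stems with 1 vowel repeat the first consonant+vowel as a prefix; stems with 3 vowels add -ani.
So zibaz → zibzus.

zibzus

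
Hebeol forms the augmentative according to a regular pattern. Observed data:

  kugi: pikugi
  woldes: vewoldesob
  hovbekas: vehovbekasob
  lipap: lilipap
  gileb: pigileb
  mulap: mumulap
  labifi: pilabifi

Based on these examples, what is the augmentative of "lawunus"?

mulap and hovbekas both have last vowel 'a' yet inflect differently (mumulap, vehovbekasob), so the last vowel is not what conditions the rule; the final letter is.
"lawunus" ends in -s. The stems ending in -s (hovbekas → vehovbekasob, woldes → vewoldesob) add ve- … -ob around the stem.
So lawunus → velawunusob.

velawunusob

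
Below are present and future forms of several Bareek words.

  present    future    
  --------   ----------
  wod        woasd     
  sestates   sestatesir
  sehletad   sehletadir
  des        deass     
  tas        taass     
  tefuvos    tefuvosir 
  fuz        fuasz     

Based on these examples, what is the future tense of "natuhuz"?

sestates and tas both end in -s yet inflect differently (sestatesir, taass), so the final letter is not what conditions the rule; the number of vowels is.
"natuhuz" has 3 vowels. The stems with 3 vowels (sestates → sestatesir, tefuvos → tefuvosir, sehletad → sehletadir) add -ir.
The other pattern: stems with 1 vowel insert -as- after the first vowel.
So natuhuz → natuhuzir.

natuhuzir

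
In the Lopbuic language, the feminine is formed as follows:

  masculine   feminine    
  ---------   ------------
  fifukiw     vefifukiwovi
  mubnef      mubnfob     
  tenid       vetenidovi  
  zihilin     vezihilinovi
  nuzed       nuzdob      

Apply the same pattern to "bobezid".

tenid and nuzed both end in -d yet inflect differently (vetenidovi, nuzdob), so the final letter is not what conditions the rule; the last vowel is.
"bobezid" has last vowel 'i'. The stems whose last vowel is 'i' (fifukiw → vefifukiwovi, tenid → vetenidovi, zihilin → vezihilinovi) add ve- … -ovi around the stem.
The other pattern: stems whose last vowel is 'e' delete the last vowel and add -ob.
So bobezid → vebobezidovi.

vebobezidovi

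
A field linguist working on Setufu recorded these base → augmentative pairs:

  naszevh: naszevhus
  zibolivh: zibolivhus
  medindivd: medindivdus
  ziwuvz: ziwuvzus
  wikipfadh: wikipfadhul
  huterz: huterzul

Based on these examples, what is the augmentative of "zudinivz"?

"zudinivz" has second-to-last letter 'v'. The stems whose second-to-last letter is 'v' (naszevh → naszevhus, zibolivh → zibolivhus, medindivd → medindivdus) add -us.
The other pattern: stems whose second-to-last letter is 'd' or 'r' add -ul.
So zudinivz → zudinivzus.

zudinivzus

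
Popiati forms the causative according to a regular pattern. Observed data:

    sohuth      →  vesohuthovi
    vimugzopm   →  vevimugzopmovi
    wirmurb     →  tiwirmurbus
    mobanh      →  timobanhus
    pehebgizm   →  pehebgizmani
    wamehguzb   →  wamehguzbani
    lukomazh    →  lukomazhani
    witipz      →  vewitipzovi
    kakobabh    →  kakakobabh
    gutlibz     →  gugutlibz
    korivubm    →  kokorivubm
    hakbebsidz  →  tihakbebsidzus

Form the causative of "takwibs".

korivubm and pehebgizm both end in -m yet inflect differently (kokorivubm, pehebgizmani), so the final letter is not what conditions the rule; the second-to-last letter is.
"takwibs" has second-to-last letter 'b'. The stems whose second-to-last letter is 'b' (kakobabh → kakakobabh, korivubm → kokorivubm, gutlibz → gugutlibz) repeat the first consonant+vowel as a prefix.
So takwibs → tatakwibs.

tatakwibs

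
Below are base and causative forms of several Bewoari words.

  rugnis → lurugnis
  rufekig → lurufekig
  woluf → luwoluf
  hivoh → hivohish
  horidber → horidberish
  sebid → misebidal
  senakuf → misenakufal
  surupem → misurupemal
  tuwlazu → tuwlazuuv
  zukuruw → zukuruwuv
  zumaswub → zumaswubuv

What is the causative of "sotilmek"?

misotilmekal

woluf and senakuf both end in -f yet inflect differently (luwoluf, misenakufal), so the final letter is not what conditions the rule; the first letter is.
"sotilmek" begins with s-. The stems beginning with s- (sebid → misebidal, senakuf → misenakufal, surupem → misurupemal) add mi- … -al around the stem.
So sotilmek → misotilmekal.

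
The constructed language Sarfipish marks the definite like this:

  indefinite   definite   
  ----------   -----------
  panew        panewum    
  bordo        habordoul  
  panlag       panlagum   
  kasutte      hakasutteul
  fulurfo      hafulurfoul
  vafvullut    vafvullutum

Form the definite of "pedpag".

kasutte and panew both have last vowel 'e' yet inflect differently (hakasutteul, panewum), so the last vowel is not what conditions the rule; whether the stem ends in a vowel or a consonant is.
"pedpag" ends in a consonant. The stems ending in a consonant (panlag → panlagum, vafvullut → vafvullutum, panew → panewum) add -um.
The other pattern: stems ending in a vowel add ha- … -ul around the stem.
So pedpag → pedpagum.

pedpagum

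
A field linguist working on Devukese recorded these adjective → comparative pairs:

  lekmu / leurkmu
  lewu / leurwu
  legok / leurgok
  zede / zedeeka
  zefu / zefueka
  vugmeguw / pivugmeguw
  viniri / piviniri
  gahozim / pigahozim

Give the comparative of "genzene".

pigenzene

lekmu and zefu both end in -u yet inflect differently (leurkmu, zefueka), so the final letter is not what conditions the rule; the first letter is.
"genzene" begins with g-. The one such stem in the data (gahozim → pigahozim) adds the prefix pi-, so the same rule applies.
So genzene → pigenzene.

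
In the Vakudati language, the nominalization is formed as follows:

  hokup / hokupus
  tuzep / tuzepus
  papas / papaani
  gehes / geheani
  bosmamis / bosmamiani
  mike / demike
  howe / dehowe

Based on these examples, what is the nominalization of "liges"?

tuzep and gehes both have last vowel 'e' yet inflect differently (tuzepus, geheani), so the last vowel is not what conditions the rule; the final letter is.
"liges" ends in -s. The stems ending in -s (papas → papaani, gehes → geheani, bosmamis → bosmamiani) drop the final letter and add -ani.
So liges → ligeani.

ligeani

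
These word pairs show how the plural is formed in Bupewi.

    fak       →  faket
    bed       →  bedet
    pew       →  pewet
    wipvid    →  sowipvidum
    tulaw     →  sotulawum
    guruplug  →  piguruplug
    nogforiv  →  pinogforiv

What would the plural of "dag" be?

daget

bed and wipvid both end in -d yet inflect differently (bedet, sowipvidum), so the final letter is not what conditions the rule; the number of vowels is.
"dag" has 1 vowel. The stems with 1 vowel (fak → faket, bed → bedet, pew → pewet) add -et.
The other patterns: stems with 2 vowels add so- … -um around the stem; stems with 3 vowels add the prefix pi-.
So dag → daget.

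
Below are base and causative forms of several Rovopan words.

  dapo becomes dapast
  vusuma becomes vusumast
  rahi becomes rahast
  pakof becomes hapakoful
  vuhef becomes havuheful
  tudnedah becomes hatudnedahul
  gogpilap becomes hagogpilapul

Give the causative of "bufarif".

vusuma and gogpilap both have last vowel 'a' yet inflect differently (vusumast, hagogpilapul), so the last vowel is not what conditions the rule; whether the stem ends in a vowel or a consonant is.
"bufarif" ends in a consonant. The stems ending in a consonant (vuhef → havuheful, gogpilap → hagogpilapul, pakof → hapakoful) add ha- … -ul around the stem.
So bufarif → habufariful.

habufariful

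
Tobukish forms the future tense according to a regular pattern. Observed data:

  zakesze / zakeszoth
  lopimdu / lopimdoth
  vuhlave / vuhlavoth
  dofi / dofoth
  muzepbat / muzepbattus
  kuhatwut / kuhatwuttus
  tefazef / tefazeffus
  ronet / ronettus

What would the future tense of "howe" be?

lopimdu and kuhatwut both have last vowel 'u' yet inflect differently (lopimdoth, kuhatwuttus), so the last vowel is not what conditions the rule; whether the stem ends in a vowel or a consonant is.
"howe" ends in a vowel. The stems ending in a vowel (zakesze → zakeszoth, lopimdu → lopimdoth, vuhlave → vuhlavoth) drop the final letter and add -oth.
So howe → howoth.

howoth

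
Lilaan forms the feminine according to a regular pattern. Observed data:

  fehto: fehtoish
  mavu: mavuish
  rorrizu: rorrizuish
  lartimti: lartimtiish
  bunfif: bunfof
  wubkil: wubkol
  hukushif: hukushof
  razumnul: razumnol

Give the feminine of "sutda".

lartimti and bunfif both have last vowel 'i' yet inflect differently (lartimtiish, bunfof), so the last vowel is not what conditions the rule; whether the stem ends in a vowel or a consonant is.
"sutda" ends in a vowel. The stems ending in a vowel (fehto → fehtoish, mavu → mavuish, rorrizu → rorrizuish) add -ish.
The other pattern: stems ending in a consonant change the last vowel to 'o'.
So sutda → sutdaish.

sutdaish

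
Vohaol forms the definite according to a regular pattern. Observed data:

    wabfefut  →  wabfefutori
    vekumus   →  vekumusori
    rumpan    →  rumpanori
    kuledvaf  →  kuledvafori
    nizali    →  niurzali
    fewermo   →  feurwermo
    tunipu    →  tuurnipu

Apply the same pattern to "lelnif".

lelnifori

wabfefut and tunipu both have last vowel 'u' yet inflect differently (wabfefutori, tuurnipu), so the last vowel is not what conditions the rule; whether the stem ends in a vowel or a consonant is.
"lelnif" ends in a consonant. The stems ending in a consonant (wabfefut → wabfefutori, vekumus → vekumusori, rumpan → rumpanori) add -ori.
So lelnif → lelnifori.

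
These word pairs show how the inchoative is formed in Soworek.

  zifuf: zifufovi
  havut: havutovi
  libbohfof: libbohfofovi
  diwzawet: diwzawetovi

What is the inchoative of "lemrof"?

Every pair shown (zifuf → zifufovi, havut → havutovi, libbohfof → libbohfofovi, …) follows the same rule: add -ovi.
So lemrof → lemrofovi.

lemrofovi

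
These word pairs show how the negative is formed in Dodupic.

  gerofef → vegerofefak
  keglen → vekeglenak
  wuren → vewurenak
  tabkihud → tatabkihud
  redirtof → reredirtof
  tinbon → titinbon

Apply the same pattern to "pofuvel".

"pofuvel" has last vowel 'e'. The stems whose last vowel is 'e' (gerofef → vegerofefak, keglen → vekeglenak, wuren → vewurenak) add ve- … -ak around the stem.
So pofuvel → vepofuvelak.

vepofuvelak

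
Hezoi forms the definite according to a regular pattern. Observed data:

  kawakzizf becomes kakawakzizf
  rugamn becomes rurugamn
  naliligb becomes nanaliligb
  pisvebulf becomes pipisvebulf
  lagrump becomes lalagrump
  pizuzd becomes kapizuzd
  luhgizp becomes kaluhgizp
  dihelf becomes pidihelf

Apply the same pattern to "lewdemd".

dihelf and kawakzizf both end in -f yet inflect differently (pidihelf, kakawakzizf), so the final letter is not what conditions the rule; the second-to-last letter is.
"lewdemd" has second-to-last letter 'm'. The stems whose second-to-last letter is 'm' (lagrump → lalagrump, rugamn → rurugamn) repeat the first consonant+vowel as a prefix.
The other patterns: stems whose second-to-last letter is 'l' add the prefix pi-; stems whose second-to-last letter is 'z' add the prefix ka-.
So lewdemd → lelewdemd.

lelewdemd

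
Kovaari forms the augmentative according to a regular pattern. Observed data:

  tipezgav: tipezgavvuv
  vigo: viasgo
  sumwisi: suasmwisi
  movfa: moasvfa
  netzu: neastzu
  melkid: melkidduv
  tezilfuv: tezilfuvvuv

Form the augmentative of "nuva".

sumwisi and melkid both have last vowel 'i' yet inflect differently (suasmwisi, melkidduv), so the last vowel is not what conditions the rule; whether the stem ends in a vowel or a consonant is.
"nuva" ends in a vowel. The stems ending in a vowel (movfa → moasvfa, vigo → viasgo, sumwisi → suasmwisi) insert -as- after the first vowel.
So nuva → nuasva.

nuasva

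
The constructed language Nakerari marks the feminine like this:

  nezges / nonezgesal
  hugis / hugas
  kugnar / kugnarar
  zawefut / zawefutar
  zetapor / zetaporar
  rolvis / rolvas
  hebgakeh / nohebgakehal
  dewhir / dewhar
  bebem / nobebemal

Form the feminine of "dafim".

hugis and nezges both end in -s yet inflect differently (hugas, nonezgesal), so the final letter is not what conditions the rule; the last vowel is.
"dafim" has last vowel 'i'. The stems whose last vowel is 'i' (dewhir → dewhar, hugis → hugas, rolvis → rolvas) change the last vowel to 'a'.
The other patterns: stems whose last vowel is 'e' add no- … -al around the stem; stems whose last vowel is 'a', 'o' or 'u' add -ar.
So dafim → dafam.

dafam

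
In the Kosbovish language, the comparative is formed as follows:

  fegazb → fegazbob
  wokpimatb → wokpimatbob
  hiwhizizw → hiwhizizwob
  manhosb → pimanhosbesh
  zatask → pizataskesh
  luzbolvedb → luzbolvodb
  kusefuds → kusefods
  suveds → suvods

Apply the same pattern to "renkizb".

"renkizb" has second-to-last letter 'z'. The stems whose second-to-last letter is 'z' (fegazb → fegazbob, hiwhizizw → hiwhizizwob) add -ob.
So renkizb → renkizbob.

renkizbob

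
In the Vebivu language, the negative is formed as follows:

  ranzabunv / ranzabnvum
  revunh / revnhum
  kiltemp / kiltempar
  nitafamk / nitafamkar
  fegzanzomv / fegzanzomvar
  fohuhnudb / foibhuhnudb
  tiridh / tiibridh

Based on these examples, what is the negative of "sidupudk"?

"sidupudk" has second-to-last letter 'd'. The stems whose second-to-last letter is 'd' (fohuhnudb → foibhuhnudb, tiridh → tiibridh) insert -ib- after the first vowel.
So sidupudk → siibdupudk.

siibdupudk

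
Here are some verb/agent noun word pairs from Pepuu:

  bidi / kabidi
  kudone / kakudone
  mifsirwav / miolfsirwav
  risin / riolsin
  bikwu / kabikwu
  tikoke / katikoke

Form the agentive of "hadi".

kahadi

"hadi" ends in a vowel. The stems ending in a vowel (bikwu → kabikwu, tikoke → katikoke, kudone → kakudone) add the prefix ka-.
So hadi → kahadi.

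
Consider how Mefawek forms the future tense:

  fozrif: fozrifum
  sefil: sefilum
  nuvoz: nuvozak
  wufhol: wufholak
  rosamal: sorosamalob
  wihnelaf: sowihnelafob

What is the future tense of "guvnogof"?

sefil and wufhol both end in -l yet inflect differently (sefilum, wufholak), so the final letter is not what conditions the rule; the last vowel is.
"guvnogof" has last vowel 'o'. The stems whose last vowel is 'o' (nuvoz → nuvozak, wufhol → wufholak) add -ak.
The other patterns: stems whose last vowel is 'i' add -um; stems whose last vowel is 'a' add so- … -ob around the stem.
So guvnogof → guvnogofak.

guvnogofak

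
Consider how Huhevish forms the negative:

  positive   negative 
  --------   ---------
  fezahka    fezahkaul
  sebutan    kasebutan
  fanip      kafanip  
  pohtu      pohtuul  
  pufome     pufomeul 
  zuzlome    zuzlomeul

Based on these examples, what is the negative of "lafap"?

"lafap" ends in a consonant. The stems ending in a consonant (fanip → kafanip, sebutan → kasebutan) add the prefix ka-.
So lafap → kalafap.

kalafap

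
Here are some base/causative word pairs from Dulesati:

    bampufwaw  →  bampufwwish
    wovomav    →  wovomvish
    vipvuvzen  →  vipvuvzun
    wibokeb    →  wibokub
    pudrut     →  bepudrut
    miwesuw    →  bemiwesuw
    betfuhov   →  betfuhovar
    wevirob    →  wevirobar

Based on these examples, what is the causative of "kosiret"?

kosirut

"kosiret" has last vowel 'e'. The stems whose last vowel is 'e' (vipvuvzen → vipvuvzun, wibokeb → wibokub) change the last vowel to 'u'.
The other patterns: stems whose last vowel is 'a' delete the last vowel and add -ish; stems whose last vowel is 'u' add the prefix be-; stems whose last vowel is 'o' add -ar.
So kosiret → kosirut.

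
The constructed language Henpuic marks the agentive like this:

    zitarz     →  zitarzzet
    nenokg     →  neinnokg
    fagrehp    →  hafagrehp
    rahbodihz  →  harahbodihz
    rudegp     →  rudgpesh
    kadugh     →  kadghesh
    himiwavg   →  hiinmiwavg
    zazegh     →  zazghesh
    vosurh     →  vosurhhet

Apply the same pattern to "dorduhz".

hadorduhz

"dorduhz" has second-to-last letter 'h'. The stems whose second-to-last letter is 'h' (rahbodihz → harahbodihz, fagrehp → hafagrehp) add the prefix ha-.
So dorduhz → hadorduhz.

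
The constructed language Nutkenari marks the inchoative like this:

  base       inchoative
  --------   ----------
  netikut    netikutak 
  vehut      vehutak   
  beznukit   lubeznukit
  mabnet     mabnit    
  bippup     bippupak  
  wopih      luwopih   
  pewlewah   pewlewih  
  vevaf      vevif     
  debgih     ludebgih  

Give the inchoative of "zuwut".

zuwutak

beznukit and mabnet both end in -t yet inflect differently (lubeznukit, mabnit), so the final letter is not what conditions the rule; the last vowel is.
"zuwut" has last vowel 'u'. The stems whose last vowel is 'u' (vehut → vehutak, netikut → netikutak, bippup → bippupak) add -ak.
The other patterns: stems whose last vowel is 'i' add the prefix lu-; stems whose last vowel is 'a' or 'e' change the last vowel to 'i'.
So zuwut → zuwutak.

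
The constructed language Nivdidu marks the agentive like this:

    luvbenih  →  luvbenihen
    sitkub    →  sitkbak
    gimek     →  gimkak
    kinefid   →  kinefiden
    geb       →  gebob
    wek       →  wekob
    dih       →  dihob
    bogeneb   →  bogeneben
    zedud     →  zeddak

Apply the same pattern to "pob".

pobob

wek and gimek both end in -k yet inflect differently (wekob, gimkak), so the final letter is not what conditions the rule; the number of vowels is.
"pob" has 1 vowel. The stems with 1 vowel (dih → dihob, wek → wekob, geb → gebob) add -ob.
So pob → pobob.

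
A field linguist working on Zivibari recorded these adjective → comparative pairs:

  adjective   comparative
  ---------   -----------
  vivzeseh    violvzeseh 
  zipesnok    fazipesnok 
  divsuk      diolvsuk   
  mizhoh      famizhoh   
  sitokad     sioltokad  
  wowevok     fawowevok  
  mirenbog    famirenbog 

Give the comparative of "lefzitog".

falefzitog

"lefzitog" has last vowel 'o'. The stems whose last vowel is 'o' (mirenbog → famirenbog, mizhoh → famizhoh, wowevok → fawowevok) add the prefix fa-.
So lefzitog → falefzitog.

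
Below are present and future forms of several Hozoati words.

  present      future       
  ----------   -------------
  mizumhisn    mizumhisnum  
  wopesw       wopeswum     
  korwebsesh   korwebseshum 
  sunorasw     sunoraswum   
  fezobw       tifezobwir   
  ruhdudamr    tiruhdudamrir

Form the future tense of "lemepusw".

lemepuswum

wopesw and fezobw both end in -w yet inflect differently (wopeswum, tifezobwir), so the final letter is not what conditions the rule; the second-to-last letter is.
"lemepusw" has second-to-last letter 's'. The stems whose second-to-last letter is 's' (mizumhisn → mizumhisnum, wopesw → wopeswum, korwebsesh → korwebseshum) add -um.
So lemepusw → lemepuswum.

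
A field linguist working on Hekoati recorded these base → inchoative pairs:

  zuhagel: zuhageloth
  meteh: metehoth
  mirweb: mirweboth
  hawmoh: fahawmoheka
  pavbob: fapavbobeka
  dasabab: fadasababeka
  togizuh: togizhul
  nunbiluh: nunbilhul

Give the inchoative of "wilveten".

"wilveten" has last vowel 'e'. The stems whose last vowel is 'e' (zuhagel → zuhageloth, meteh → metehoth, mirweb → mirweboth) add -oth.
So wilveten → wilvetenoth.

wilvetenoth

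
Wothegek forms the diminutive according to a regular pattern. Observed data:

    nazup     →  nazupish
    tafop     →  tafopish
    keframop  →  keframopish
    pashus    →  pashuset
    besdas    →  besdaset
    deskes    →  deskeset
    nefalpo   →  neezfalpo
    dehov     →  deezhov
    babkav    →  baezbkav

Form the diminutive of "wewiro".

nazup and pashus both have last vowel 'u' yet inflect differently (nazupish, pashuset), so the last vowel is not what conditions the rule; the final letter is.
"wewiro" ends in -o. The one such stem in the data (nefalpo → neezfalpo) inserts -ez- after the first vowel (as do dehov, babkav), so the same rule applies.
The other patterns: stems ending in -p add -ish; stems ending in -s add -et.
So wewiro → weezwiro.

weezwiro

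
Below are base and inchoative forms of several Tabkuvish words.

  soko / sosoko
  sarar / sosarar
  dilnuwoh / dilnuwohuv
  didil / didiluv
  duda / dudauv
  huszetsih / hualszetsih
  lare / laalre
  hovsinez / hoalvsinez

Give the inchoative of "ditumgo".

"ditumgo" begins with d-. The stems beginning with d- (dilnuwoh → dilnuwohuv, didil → didiluv, duda → dudauv) add -uv.
So ditumgo → ditumgouv.

ditumgouv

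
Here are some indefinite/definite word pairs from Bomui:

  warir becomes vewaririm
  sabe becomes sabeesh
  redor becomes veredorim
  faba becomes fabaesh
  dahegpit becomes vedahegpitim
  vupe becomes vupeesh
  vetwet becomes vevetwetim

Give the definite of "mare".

mareesh

vetwet and sabe both have last vowel 'e' yet inflect differently (vevetwetim, sabeesh), so the last vowel is not what conditions the rule; whether the stem ends in a vowel or a consonant is.
"mare" ends in a vowel. The stems ending in a vowel (sabe → sabeesh, vupe → vupeesh, faba → fabaesh) add -esh.
The other pattern: stems ending in a consonant add ve- … -im around the stem.
So mare → mareesh.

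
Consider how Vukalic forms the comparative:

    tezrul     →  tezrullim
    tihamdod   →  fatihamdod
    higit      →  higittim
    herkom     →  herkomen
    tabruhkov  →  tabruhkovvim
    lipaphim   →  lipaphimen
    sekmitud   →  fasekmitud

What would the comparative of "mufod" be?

"mufod" ends in -d. The stems ending in -d (sekmitud → fasekmitud, tihamdod → fatihamdod) add the prefix fa-.
The other patterns: stems ending in -m add -en; stems ending in -l, -t or -v double the final consonant and add -im.
So mufod → famufod.

famufod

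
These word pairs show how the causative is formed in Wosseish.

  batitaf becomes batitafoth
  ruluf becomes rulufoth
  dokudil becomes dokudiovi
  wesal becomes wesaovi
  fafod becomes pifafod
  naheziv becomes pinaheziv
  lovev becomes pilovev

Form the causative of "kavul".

kavuovi

"kavul" ends in -l. The stems ending in -l (dokudil → dokudiovi, wesal → wesaovi) drop the final letter and add -ovi.
The other patterns: stems ending in -f add -oth; stems ending in -d or -v add the prefix pi-.
So kavul → kavuovi.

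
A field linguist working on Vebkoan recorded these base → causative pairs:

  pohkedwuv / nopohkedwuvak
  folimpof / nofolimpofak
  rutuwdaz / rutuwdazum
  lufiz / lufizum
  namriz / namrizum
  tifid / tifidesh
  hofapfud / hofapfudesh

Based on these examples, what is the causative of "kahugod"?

kahugodesh

lufiz and tifid both have last vowel 'i' yet inflect differently (lufizum, tifidesh), so the last vowel is not what conditions the rule; the final letter is.
"kahugod" ends in -d. The stems ending in -d (tifid → tifidesh, hofapfud → hofapfudesh) add -esh.
So kahugod → kahugodesh.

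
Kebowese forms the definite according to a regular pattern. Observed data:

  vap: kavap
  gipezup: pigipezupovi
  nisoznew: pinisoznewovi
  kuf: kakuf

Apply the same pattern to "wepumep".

vap and gipezup both end in -p yet inflect differently (kavap, pigipezupovi), so the final letter is not what conditions the rule; the number of vowels is.
"wepumep" has 3 vowels. The stems with 3 vowels (nisoznew → pinisoznewovi, gipezup → pigipezupovi) add pi- … -ovi around the stem.
So wepumep → piwepumepovi.

piwepumepovi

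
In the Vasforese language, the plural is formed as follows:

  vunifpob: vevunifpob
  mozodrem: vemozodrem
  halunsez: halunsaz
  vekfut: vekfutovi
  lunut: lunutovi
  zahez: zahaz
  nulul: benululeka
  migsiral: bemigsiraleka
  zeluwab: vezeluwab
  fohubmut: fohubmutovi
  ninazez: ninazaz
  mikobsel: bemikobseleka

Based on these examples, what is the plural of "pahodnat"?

zahez and mikobsel both have last vowel 'e' yet inflect differently (zahaz, bemikobseleka), so the last vowel is not what conditions the rule; the final letter is.
"pahodnat" ends in -t. The stems ending in -t (lunut → lunutovi, fohubmut → fohubmutovi, vekfut → vekfutovi) add -ovi.
So pahodnat → pahodnatovi.

pahodnatovi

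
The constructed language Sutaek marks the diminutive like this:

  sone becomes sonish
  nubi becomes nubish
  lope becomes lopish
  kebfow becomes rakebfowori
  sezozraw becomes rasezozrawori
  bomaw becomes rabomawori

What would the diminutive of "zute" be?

sone and sezozraw both begin with s- yet inflect differently (sonish, rasezozrawori), so the first letter is not what conditions the rule; whether the stem ends in a vowel or a consonant is.
"zute" ends in a vowel. The stems ending in a vowel (sone → sonish, nubi → nubish, lope → lopish) drop the final letter and add -ish.
The other pattern: stems ending in a consonant add ra- … -ori around the stem.
So zute → zutish.

zutish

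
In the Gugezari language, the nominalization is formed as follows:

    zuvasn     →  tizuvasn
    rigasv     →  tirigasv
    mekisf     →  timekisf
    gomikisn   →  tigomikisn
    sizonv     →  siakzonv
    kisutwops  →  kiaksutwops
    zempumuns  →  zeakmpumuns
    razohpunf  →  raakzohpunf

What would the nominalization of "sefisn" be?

tisefisn

rigasv and sizonv both end in -v yet inflect differently (tirigasv, siakzonv), so the final letter is not what conditions the rule; the second-to-last letter is.
"sefisn" has second-to-last letter 's'. The stems whose second-to-last letter is 's' (zuvasn → tizuvasn, rigasv → tirigasv, mekisf → timekisf) add the prefix ti-.
The other pattern: stems whose second-to-last letter is 'n' or 'p' insert -ak- after the first vowel.
So sefisn → tisefisn.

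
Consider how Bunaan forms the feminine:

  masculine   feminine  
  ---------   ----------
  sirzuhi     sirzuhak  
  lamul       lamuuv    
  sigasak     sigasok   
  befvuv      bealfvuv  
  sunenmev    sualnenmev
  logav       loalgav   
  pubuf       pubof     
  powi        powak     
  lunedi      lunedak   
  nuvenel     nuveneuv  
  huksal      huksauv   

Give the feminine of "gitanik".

gitanok

nuvenel and sunenmev both have last vowel 'e' yet inflect differently (nuveneuv, sualnenmev), so the last vowel is not what conditions the rule; the final letter is.
"gitanik" ends in -k. The one such stem in the data (sigasak → sigasok) changes the last vowel to 'o' (as does pubuf), so the same rule applies.
So gitanik → gitanok.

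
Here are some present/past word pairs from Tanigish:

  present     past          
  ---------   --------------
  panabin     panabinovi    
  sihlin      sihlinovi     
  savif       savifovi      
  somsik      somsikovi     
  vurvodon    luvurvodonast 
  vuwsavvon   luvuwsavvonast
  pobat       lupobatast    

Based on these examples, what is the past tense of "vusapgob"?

"vusapgob" has last vowel 'o'. The stems whose last vowel is 'o' (vurvodon → luvurvodonast, vuwsavvon → luvuwsavvonast) add lu- … -ast around the stem.
The other pattern: stems whose last vowel is 'i' add -ovi.
So vusapgob → luvusapgobast.

luvusapgobast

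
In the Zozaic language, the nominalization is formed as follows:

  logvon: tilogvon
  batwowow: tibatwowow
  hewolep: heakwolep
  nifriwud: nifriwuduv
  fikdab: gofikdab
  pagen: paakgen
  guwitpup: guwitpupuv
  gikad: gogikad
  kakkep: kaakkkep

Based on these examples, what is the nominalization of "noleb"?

"noleb" has last vowel 'e'. The stems whose last vowel is 'e' (hewolep → heakwolep, kakkep → kaakkkep, pagen → paakgen) insert -ak- after the first vowel.
So noleb → noakleb.

noakleb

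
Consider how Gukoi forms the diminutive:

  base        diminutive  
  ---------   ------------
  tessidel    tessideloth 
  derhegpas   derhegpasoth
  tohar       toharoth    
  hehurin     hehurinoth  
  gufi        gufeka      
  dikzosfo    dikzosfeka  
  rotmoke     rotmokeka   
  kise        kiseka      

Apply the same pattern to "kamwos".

hehurin and gufi both have last vowel 'i' yet inflect differently (hehurinoth, gufeka), so the last vowel is not what conditions the rule; whether the stem ends in a vowel or a consonant is.
"kamwos" ends in a consonant. The stems ending in a consonant (tessidel → tessideloth, derhegpas → derhegpasoth, tohar → toharoth) add -oth.
The other pattern: stems ending in a vowel drop the final letter and add -eka.
So kamwos → kamwosoth.

kamwosoth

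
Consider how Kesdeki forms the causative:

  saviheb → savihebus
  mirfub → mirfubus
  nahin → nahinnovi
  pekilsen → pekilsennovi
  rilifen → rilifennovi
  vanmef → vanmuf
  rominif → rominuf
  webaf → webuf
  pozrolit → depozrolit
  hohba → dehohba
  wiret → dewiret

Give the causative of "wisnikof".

saviheb and pekilsen both have last vowel 'e' yet inflect differently (savihebus, pekilsennovi), so the last vowel is not what conditions the rule; the final letter is.
"wisnikof" ends in -f. The stems ending in -f (vanmef → vanmuf, rominif → rominuf, webaf → webuf) change the last vowel to 'u'.
So wisnikof → wisnikuf.

wisnikuf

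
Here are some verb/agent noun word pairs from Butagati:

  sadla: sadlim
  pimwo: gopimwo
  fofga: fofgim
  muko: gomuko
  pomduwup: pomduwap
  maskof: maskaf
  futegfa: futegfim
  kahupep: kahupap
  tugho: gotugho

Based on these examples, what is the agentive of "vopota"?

vopotim

muko and maskof both have last vowel 'o' yet inflect differently (gomuko, maskaf), so the last vowel is not what conditions the rule; the final letter is.
"vopota" ends in -a. The stems ending in -a (fofga → fofgim, sadla → sadlim, futegfa → futegfim) drop the final letter and add -im.
So vopota → vopotim.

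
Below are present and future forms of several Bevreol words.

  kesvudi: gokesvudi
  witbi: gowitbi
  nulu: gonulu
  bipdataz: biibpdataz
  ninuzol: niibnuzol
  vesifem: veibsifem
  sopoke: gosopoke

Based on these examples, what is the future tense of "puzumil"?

puibzumil

vesifem and sopoke both have last vowel 'e' yet inflect differently (veibsifem, gosopoke), so the last vowel is not what conditions the rule; whether the stem ends in a vowel or a consonant is.
"puzumil" ends in a consonant. The stems ending in a consonant (vesifem → veibsifem, ninuzol → niibnuzol, bipdataz → biibpdataz) insert -ib- after the first vowel.
The other pattern: stems ending in a vowel add the prefix go-.
So puzumil → puibzumil.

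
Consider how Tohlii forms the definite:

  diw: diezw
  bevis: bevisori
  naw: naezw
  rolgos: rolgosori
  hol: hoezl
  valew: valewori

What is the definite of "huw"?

huezw

"huw" has 1 vowel. The stems with 1 vowel (hol → hoezl, naw → naezw, diw → diezw) insert -ez- after the first vowel.
So huw → huezw.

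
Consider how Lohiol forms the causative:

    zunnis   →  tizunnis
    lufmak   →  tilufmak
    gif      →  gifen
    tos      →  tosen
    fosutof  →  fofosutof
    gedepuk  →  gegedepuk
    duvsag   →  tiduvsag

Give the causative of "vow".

vowen

tos and zunnis both end in -s yet inflect differently (tosen, tizunnis), so the final letter is not what conditions the rule; the number of vowels is.
"vow" has 1 vowel. The stems with 1 vowel (gif → gifen, tos → tosen) add -en.
So vow → vowen.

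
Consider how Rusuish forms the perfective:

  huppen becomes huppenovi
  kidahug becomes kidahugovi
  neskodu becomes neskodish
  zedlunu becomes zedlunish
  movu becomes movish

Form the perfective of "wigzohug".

kidahug and movu both have last vowel 'u' yet inflect differently (kidahugovi, movish), so the last vowel is not what conditions the rule; whether the stem ends in a vowel or a consonant is.
"wigzohug" ends in a consonant. The stems ending in a consonant (huppen → huppenovi, kidahug → kidahugovi) add -ovi.
The other pattern: stems ending in a vowel drop the final letter and add -ish.
So wigzohug → wigzohugovi.

wigzohugovi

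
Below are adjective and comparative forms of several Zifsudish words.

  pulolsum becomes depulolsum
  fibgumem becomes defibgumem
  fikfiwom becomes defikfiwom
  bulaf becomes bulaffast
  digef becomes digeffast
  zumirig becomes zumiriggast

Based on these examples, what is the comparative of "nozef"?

nozeffast

"nozef" ends in -f. The stems ending in -f (bulaf → bulaffast, digef → digeffast) double the final consonant and add -ast.
The other pattern: stems ending in -m add the prefix de-.
So nozef → nozeffast.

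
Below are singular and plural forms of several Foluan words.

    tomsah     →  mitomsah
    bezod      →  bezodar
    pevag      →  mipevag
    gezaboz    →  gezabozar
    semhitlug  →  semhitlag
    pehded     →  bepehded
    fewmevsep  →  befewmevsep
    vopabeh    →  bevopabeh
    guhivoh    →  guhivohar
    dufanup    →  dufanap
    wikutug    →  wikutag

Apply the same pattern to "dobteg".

bedobteg

fewmevsep and dufanup both end in -p yet inflect differently (befewmevsep, dufanap), so the final letter is not what conditions the rule; the last vowel is.
"dobteg" has last vowel 'e'. The stems whose last vowel is 'e' (vopabeh → bevopabeh, pehded → bepehded, fewmevsep → befewmevsep) add the prefix be-.
The other patterns: stems whose last vowel is 'u' change the last vowel to 'a'; stems whose last vowel is 'o' add -ar; stems whose last vowel is 'a' add the prefix mi-.
So dobteg → bedobteg.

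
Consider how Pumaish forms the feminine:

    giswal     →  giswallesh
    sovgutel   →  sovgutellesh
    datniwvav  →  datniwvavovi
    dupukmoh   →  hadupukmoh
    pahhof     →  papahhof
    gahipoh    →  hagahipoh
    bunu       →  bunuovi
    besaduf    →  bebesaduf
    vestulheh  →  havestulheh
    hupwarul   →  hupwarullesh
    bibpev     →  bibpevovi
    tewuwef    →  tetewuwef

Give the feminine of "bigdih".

vestulheh and tewuwef both have last vowel 'e' yet inflect differently (havestulheh, tetewuwef), so the last vowel is not what conditions the rule; the final letter is.
"bigdih" ends in -h. The stems ending in -h (gahipoh → hagahipoh, dupukmoh → hadupukmoh, vestulheh → havestulheh) add the prefix ha-.
So bigdih → habigdih.

habigdih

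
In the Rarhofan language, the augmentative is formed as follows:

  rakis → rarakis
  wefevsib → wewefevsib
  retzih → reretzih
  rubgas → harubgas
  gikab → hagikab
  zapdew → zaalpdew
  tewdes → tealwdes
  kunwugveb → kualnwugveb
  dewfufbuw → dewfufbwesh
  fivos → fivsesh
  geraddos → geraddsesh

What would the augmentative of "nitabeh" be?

nialtabeh

rakis and rubgas both end in -s yet inflect differently (rarakis, harubgas), so the final letter is not what conditions the rule; the last vowel is.
"nitabeh" has last vowel 'e'. The stems whose last vowel is 'e' (zapdew → zaalpdew, tewdes → tealwdes, kunwugveb → kualnwugveb) insert -al- after the first vowel.
The other patterns: stems whose last vowel is 'i' repeat the first consonant+vowel as a prefix; stems whose last vowel is 'a' add the prefix ha-; stems whose last vowel is 'o' or 'u' delete the last vowel and add -esh.
So nitabeh → nialtabeh.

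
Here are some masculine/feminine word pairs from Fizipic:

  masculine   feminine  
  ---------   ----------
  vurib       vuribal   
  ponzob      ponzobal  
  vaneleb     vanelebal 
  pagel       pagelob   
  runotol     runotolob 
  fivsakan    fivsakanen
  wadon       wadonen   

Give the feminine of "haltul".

vaneleb and pagel both have last vowel 'e' yet inflect differently (vanelebal, pagelob), so the last vowel is not what conditions the rule; the final letter is.
"haltul" ends in -l. The stems ending in -l (pagel → pagelob, runotol → runotolob) add -ob.
So haltul → haltulob.

haltulob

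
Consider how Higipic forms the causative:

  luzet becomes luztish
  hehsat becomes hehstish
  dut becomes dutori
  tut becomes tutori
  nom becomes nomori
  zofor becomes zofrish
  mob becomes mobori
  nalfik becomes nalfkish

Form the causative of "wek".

hehsat and dut both end in -t yet inflect differently (hehstish, dutori), so the final letter is not what conditions the rule; the number of vowels is.
"wek" has 1 vowel. The stems with 1 vowel (dut → dutori, nom → nomori, tut → tutori) add -ori.
The other pattern: stems with 2 vowels delete the last vowel and add -ish.
So wek → wekori.

wekori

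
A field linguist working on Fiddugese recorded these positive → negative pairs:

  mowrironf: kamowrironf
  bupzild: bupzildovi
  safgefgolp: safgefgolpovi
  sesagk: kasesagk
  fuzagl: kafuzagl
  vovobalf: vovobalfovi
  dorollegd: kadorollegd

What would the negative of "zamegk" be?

bupzild and dorollegd both end in -d yet inflect differently (bupzildovi, kadorollegd), so the final letter is not what conditions the rule; the second-to-last letter is.
"zamegk" has second-to-last letter 'g'. The stems whose second-to-last letter is 'g' (dorollegd → kadorollegd, fuzagl → kafuzagl, sesagk → kasesagk) add the prefix ka-.
So zamegk → kazamegk.

kazamegk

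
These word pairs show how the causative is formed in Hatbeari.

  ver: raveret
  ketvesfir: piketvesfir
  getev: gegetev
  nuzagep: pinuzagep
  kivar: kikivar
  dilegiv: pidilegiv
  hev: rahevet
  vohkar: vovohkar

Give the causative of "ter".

hev and getev both end in -v yet inflect differently (rahevet, gegetev), so the final letter is not what conditions the rule; the number of vowels is.
"ter" has 1 vowel. The stems with 1 vowel (hev → rahevet, ver → raveret) add ra- … -et around the stem.
The other patterns: stems with 2 vowels repeat the first consonant+vowel as a prefix; stems with 3 vowels add the prefix pi-.
So ter → rateret.

rateret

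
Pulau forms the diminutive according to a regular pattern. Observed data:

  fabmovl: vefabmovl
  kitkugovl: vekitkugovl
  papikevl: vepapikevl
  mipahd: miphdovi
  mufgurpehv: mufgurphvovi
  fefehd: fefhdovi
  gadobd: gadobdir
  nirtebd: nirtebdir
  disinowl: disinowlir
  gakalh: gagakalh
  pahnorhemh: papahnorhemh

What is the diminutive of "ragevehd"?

mipahd and gadobd both end in -d yet inflect differently (miphdovi, gadobdir), so the final letter is not what conditions the rule; the second-to-last letter is.
"ragevehd" has second-to-last letter 'h'. The stems whose second-to-last letter is 'h' (mipahd → miphdovi, mufgurpehv → mufgurphvovi, fefehd → fefhdovi) delete the last vowel and add -ovi.
The other patterns: stems whose second-to-last letter is 'v' add the prefix ve-; stems whose second-to-last letter is 'b' or 'w' add -ir; stems whose second-to-last letter is 'l' or 'm' repeat the first consonant+vowel as a prefix.
So ragevehd → ragevhdovi.

ragevhdovi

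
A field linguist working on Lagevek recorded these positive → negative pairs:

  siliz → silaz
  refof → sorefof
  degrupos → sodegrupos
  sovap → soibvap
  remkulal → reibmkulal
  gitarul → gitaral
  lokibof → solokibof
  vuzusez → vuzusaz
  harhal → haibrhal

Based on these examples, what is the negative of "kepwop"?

sokepwop

harhal and gitarul both end in -l yet inflect differently (haibrhal, gitaral), so the final letter is not what conditions the rule; the last vowel is.
"kepwop" has last vowel 'o'. The stems whose last vowel is 'o' (degrupos → sodegrupos, refof → sorefof, lokibof → solokibof) add the prefix so-.
The other patterns: stems whose last vowel is 'a' insert -ib- after the first vowel; stems whose last vowel is 'e', 'i' or 'u' change the last vowel to 'a'.
So kepwop → sokepwop.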